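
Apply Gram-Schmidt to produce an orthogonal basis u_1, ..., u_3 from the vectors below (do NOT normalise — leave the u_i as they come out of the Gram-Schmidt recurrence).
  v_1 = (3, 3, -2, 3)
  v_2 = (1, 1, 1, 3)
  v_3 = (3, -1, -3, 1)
Orthogonal basis:
  u_1 = (3, 3, -2, 3)
  u_2 = (-8/31, -8/31, 57/31, 54/31)
  u_3 = (40/29, -76/29, -24/29, 20/29)

Apply the Gram-Schmidt recurrence
  u_1 = v_1
  u_i = v_i − Σ_{j<i} ((v_i · u_j) / (u_j · u_j)) · u_j.

Step by step this gives:
  u_1 = (3, 3, -2, 3)
  u_2 = (-8/31, -8/31, 57/31, 54/31)
  u_3 = (40/29, -76/29, -24/29, 20/29)

Orthogonality check:
  u_2 · u_1 = 0 (should be 0)
  u_3 · u_1 = 0 (should be 0)
  u_3 · u_2 = 0 (should be 0)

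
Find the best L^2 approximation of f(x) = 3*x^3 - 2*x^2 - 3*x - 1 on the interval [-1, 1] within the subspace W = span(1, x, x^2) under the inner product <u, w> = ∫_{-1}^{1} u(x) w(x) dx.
g(x) = -2*x^2 - 6*x/5 - 1

The best approximation g ∈ W is the orthogonal projection of f onto W. Writing g = a_0 + a_1 x + a_2 x^2, the coefficients solve the normal equations G · a = b where
  G_{ij} = <φ_i, φ_j> and b_i = <f, φ_i>, with φ_0 = 1, φ_1 = x, φ_2 = x^2.
G =
  [2, 0, 2/3]
  [0, 2/3, 0]
  [2/3, 0, 2/5],
b = (-10/3, -4/5, -22/15).
Solving gives a_0 = -1, a_1 = -6/5, a_2 = -2, so
  g(x) = -2*x^2 - 6*x/5 - 1.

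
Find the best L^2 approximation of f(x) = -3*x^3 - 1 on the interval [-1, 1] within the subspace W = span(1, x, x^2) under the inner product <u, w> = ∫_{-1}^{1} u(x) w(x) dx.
g(x) = -9*x/5 - 1

The best approximation g ∈ W is the orthogonal projection of f onto W. Writing g = a_0 + a_1 x + a_2 x^2, the coefficients solve the normal equations G · a = b where
  G_{ij} = <φ_i, φ_j> and b_i = <f, φ_i>, with φ_0 = 1, φ_1 = x, φ_2 = x^2.
G =
  [2, 0, 2/3]
  [0, 2/3, 0]
  [2/3, 0, 2/5],
b = (-2, -6/5, -2/3).
Solving gives a_0 = -1, a_1 = -9/5, a_2 = 0, so
  g(x) = -9*x/5 - 1.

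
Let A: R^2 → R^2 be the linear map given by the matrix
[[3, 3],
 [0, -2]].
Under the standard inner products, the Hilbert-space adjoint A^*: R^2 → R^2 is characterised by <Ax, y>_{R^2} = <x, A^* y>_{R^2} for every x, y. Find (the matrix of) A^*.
A^* = A^T =
[[3, 0],
 [3, -2]]

For real matrices with standard dot products, the defining identity <Ax, y> = <x, A^* y> gives (Ax)^T y = x^T (A^*) y, i.e. x^T A^T y = x^T (A^*) y. Since this holds for all x, y, we must have A^* = A^T. Therefore
A^* =
[[3, 0],
 [3, -2]].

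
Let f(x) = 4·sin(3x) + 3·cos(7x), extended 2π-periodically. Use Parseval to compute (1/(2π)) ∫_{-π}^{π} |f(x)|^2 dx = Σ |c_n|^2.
Σ |c_n|^2 = 25/2

Expand |f|^2 and use orthogonality of {sin(nx), cos(mx)} on [-π, π]:
  ∫_{-π}^{π} sin(nx)^2 dx = π, ∫ cos(mx)^2 dx = π, and cross terms integrate to 0.
So ∫_{-π}^{π} f(x)^2 dx = 4^2 · π + 3^2 · π = (16 + 9)π.
Divide by 2π: (16 + 9)/2 = 25/2.
By Parseval, this equals Σ |c_n|^2.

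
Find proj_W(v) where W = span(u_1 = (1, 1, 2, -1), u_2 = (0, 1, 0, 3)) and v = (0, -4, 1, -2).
proj_W(v) = (-10/33, -15/11, -20/33, -95/33)

Set up U = [u_1 | ... | u_2] ∈ R^(4×2). The projector onto W = col(U) is P = U (U^T U)^(-1) U^T.
Compute U^T U =
  [7, -2]
  [-2, 10],
and U^T v = (0, -10).
Solve U^T U · c = U^T v for the coefficients: c = (-10/33, -35/33). The projection is proj_W(v) = U c.
Check: (v - proj_W(v)) · u_1 = 0  (should be 0).
Check: (v - proj_W(v)) · u_2 = 0  (should be 0).
Result: proj_W(v) = (-10/33, -15/11, -20/33, -95/33).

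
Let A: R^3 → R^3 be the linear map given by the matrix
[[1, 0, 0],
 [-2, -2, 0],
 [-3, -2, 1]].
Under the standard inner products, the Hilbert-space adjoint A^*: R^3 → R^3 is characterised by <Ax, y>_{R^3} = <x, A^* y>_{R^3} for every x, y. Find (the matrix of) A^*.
A^* = A^T =
[[1, -2, -3],
 [0, -2, -2],
 [0, 0, 1]]

For real matrices with standard dot products, the defining identity <Ax, y> = <x, A^* y> gives (Ax)^T y = x^T (A^*) y, i.e. x^T A^T y = x^T (A^*) y. Since this holds for all x, y, we must have A^* = A^T. Therefore
A^* =
[[1, -2, -3],
 [0, -2, -2],
 [0, 0, 1]].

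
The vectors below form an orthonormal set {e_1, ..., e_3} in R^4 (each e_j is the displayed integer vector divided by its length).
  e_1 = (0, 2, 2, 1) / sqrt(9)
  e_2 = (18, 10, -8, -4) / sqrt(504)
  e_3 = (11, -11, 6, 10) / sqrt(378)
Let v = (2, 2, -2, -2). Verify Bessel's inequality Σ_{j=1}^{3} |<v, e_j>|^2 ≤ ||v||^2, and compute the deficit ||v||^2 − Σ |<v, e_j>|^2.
Σ |<v, e_j>|^2 = 428/27; ||v||^2 = 16; deficit = 4/27

Write each e_j = u_j / sqrt(<u_j, u_j>) where u_j is the displayed integer vector. Then <v, e_j> = <v, u_j> / sqrt(<u_j, u_j>), so |<v, e_j>|^2 = <v, u_j>^2 / <u_j, u_j>.
Coefficients: <v, e_1> = -2/sqrt(9), <v, e_2> = 80/sqrt(504), <v, e_3> = -32/sqrt(378).
Square and sum: Σ |<v, e_j>|^2 = 428/27.
Compute ||v||^2 = v·v = 16.
Deficit = 16 − 428/27 = 4/27 ≥ 0, confirming Bessel's inequality. (The deficit equals ||v − Σ <v,e_j> e_j||^2, the squared distance from v to span{e_j}.)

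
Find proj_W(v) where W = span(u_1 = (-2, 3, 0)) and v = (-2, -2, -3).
proj_W(v) = (4/13, -6/13, 0)

Set up U = [u_1 | ... | u_1] ∈ R^(3×1). The projector onto W = col(U) is P = U (U^T U)^(-1) U^T.
Compute U^T U =
  [13],
and U^T v = (-2).
Solve U^T U · c = U^T v for the coefficients: c = (-2/13). The projection is proj_W(v) = U c.
Check: (v - proj_W(v)) · u_1 = 0  (should be 0).
Result: proj_W(v) = (4/13, -6/13, 0).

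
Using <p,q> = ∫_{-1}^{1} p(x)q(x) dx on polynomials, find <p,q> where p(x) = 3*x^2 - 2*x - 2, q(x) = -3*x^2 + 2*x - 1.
<p,q> = -4/15

Expand the product: p(x)·q(x) = -9*x^4 + 12*x^3 - x^2 - 2*x + 2.
∫_{-1}^{1} of each monomial x^k gives [2/(k+1) if k even, 0 if k odd]. Integrating term-by-term (or equivalently evaluating the antiderivative F(x) = -9*x^5/5 + 3*x^4 - x^3/3 - x^2 + 2*x at the endpoints):
  F(1) − F(−1) = 28/15 − (32/15) = -4/15.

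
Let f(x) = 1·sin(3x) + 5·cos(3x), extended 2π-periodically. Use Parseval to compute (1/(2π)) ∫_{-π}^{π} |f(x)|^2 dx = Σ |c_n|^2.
Σ |c_n|^2 = 13

Expand |f|^2 and use orthogonality of {sin(nx), cos(mx)} on [-π, π]:
  ∫_{-π}^{π} sin(nx)^2 dx = π, ∫ cos(mx)^2 dx = π, and cross terms integrate to 0.
So ∫_{-π}^{π} f(x)^2 dx = 1^2 · π + 5^2 · π = (1 + 25)π.
Divide by 2π: (1 + 25)/2 = 13.
By Parseval, this equals Σ |c_n|^2.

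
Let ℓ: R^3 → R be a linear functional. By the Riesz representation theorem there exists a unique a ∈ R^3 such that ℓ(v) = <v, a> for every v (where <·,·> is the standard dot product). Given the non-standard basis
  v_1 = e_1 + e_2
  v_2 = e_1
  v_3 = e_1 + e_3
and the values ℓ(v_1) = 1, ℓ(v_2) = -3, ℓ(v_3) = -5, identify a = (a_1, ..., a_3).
a = (-3, 4, -2)

Write a = (a_1, ..., a_3) in the standard basis. For each basis vector v_i, ℓ(v_i) = <v_i, a> is a linear equation in the a_j's. Collect the n equations into a matrix system V a = ℓ, where row i of V is v_i (expressed in the standard basis). Since V is invertible (lower-triangular with 1s on the diagonal, up to permutation), solve by back-substitution:
  V =
[[1, 1, 0],
 [1, 0, 0],
 [1, 0, 1]]
  V a = (1, -3, -5)
Solving gives a = (-3, 4, -2).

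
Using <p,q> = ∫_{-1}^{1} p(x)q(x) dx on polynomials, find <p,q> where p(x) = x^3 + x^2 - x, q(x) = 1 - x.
<p,q> = 14/15

Expand the product: p(x)·q(x) = -x^4 + 2*x^2 - x.
∫_{-1}^{1} of each monomial x^k gives [2/(k+1) if k even, 0 if k odd]. Integrating term-by-term (or equivalently evaluating the antiderivative F(x) = -x^5/5 + 2*x^3/3 - x^2/2 at the endpoints):
  F(1) − F(−1) = -1/30 − (-29/30) = 14/15.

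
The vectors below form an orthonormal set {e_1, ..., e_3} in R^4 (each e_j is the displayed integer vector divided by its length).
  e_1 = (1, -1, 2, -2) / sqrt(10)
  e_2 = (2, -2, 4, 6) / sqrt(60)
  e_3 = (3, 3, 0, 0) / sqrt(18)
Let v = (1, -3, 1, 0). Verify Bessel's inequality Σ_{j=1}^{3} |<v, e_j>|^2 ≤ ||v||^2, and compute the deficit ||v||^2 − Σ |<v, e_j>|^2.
Σ |<v, e_j>|^2 = 8; ||v||^2 = 11; deficit = 3

Write each e_j = u_j / sqrt(<u_j, u_j>) where u_j is the displayed integer vector. Then <v, e_j> = <v, u_j> / sqrt(<u_j, u_j>), so |<v, e_j>|^2 = <v, u_j>^2 / <u_j, u_j>.
Coefficients: <v, e_1> = 6/sqrt(10), <v, e_2> = 12/sqrt(60), <v, e_3> = -6/sqrt(18).
Square and sum: Σ |<v, e_j>|^2 = 8.
Compute ||v||^2 = v·v = 11.
Deficit = 11 − 8 = 3 ≥ 0, confirming Bessel's inequality. (The deficit equals ||v − Σ <v,e_j> e_j||^2, the squared distance from v to span{e_j}.)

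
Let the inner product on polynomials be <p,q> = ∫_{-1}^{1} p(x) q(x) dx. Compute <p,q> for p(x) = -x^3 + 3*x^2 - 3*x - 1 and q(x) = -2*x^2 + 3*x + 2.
<p,q> = -124/15

Expand the product: p(x)·q(x) = 2*x^5 - 9*x^4 + 13*x^3 - x^2 - 9*x - 2.
∫_{-1}^{1} of each monomial x^k gives [2/(k+1) if k even, 0 if k odd]. Integrating term-by-term (or equivalently evaluating the antiderivative F(x) = x^6/3 - 9*x^5/5 + 13*x^4/4 - x^3/3 - 9*x^2/2 - 2*x at the endpoints):
  F(1) − F(−1) = -101/20 − (193/60) = -124/15.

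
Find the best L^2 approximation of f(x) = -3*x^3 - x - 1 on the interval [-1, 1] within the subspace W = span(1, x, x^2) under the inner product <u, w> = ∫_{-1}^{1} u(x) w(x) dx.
g(x) = -14*x/5 - 1

The best approximation g ∈ W is the orthogonal projection of f onto W. Writing g = a_0 + a_1 x + a_2 x^2, the coefficients solve the normal equations G · a = b where
  G_{ij} = <φ_i, φ_j> and b_i = <f, φ_i>, with φ_0 = 1, φ_1 = x, φ_2 = x^2.
G =
  [2, 0, 2/3]
  [0, 2/3, 0]
  [2/3, 0, 2/5],
b = (-2, -28/15, -2/3).
Solving gives a_0 = -1, a_1 = -14/5, a_2 = 0, so
  g(x) = -14*x/5 - 1.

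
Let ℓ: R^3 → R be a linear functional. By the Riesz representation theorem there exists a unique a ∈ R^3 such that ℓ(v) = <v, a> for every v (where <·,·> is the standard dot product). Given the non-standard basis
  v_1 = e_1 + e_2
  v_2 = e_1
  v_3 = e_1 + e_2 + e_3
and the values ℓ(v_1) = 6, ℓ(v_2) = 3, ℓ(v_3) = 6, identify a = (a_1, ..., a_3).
a = (3, 3, 0)

Write a = (a_1, ..., a_3) in the standard basis. For each basis vector v_i, ℓ(v_i) = <v_i, a> is a linear equation in the a_j's. Collect the n equations into a matrix system V a = ℓ, where row i of V is v_i (expressed in the standard basis). Since V is invertible (lower-triangular with 1s on the diagonal, up to permutation), solve by back-substitution:
  V =
[[1, 1, 0],
 [1, 0, 0],
 [1, 1, 1]]
  V a = (6, 3, 6)
Solving gives a = (3, 3, 0).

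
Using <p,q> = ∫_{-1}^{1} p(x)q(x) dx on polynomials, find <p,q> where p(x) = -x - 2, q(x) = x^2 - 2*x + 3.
<p,q> = -12

Expand the product: p(x)·q(x) = -x^3 + x - 6.
∫_{-1}^{1} of each monomial x^k gives [2/(k+1) if k even, 0 if k odd]. Integrating term-by-term (or equivalently evaluating the antiderivative F(x) = -x^4/4 + x^2/2 - 6*x at the endpoints):
  F(1) − F(−1) = -23/4 − (25/4) = -12.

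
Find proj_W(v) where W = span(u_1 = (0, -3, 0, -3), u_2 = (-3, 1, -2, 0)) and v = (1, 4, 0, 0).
proj_W(v) = (2/9, 53/27, 4/27, 55/27)

Set up U = [u_1 | ... | u_2] ∈ R^(4×2). The projector onto W = col(U) is P = U (U^T U)^(-1) U^T.
Compute U^T U =
  [18, -3]
  [-3, 14],
and U^T v = (-12, 1).
Solve U^T U · c = U^T v for the coefficients: c = (-55/81, -2/27). The projection is proj_W(v) = U c.
Check: (v - proj_W(v)) · u_1 = 0  (should be 0).
Check: (v - proj_W(v)) · u_2 = 0  (should be 0).
Result: proj_W(v) = (2/9, 53/27, 4/27, 55/27).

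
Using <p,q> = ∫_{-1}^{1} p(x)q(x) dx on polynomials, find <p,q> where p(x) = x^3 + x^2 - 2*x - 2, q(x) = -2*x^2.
<p,q> = 28/15

Expand the product: p(x)·q(x) = -2*x^5 - 2*x^4 + 4*x^3 + 4*x^2.
∫_{-1}^{1} of each monomial x^k gives [2/(k+1) if k even, 0 if k odd]. Integrating term-by-term (or equivalently evaluating the antiderivative F(x) = -x^6/3 - 2*x^5/5 + x^4 + 4*x^3/3 at the endpoints):
  F(1) − F(−1) = 8/5 − (-4/15) = 28/15.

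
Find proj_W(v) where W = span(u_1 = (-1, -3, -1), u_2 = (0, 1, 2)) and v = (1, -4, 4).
proj_W(v) = (-11/6, -43/15, 103/30)

Set up U = [u_1 | ... | u_2] ∈ R^(3×2). The projector onto W = col(U) is P = U (U^T U)^(-1) U^T.
Compute U^T U =
  [11, -5]
  [-5, 5],
and U^T v = (7, 4).
Solve U^T U · c = U^T v for the coefficients: c = (11/6, 79/30). The projection is proj_W(v) = U c.
Check: (v - proj_W(v)) · u_1 = 0  (should be 0).
Check: (v - proj_W(v)) · u_2 = 0  (should be 0).
Result: proj_W(v) = (-11/6, -43/15, 103/30).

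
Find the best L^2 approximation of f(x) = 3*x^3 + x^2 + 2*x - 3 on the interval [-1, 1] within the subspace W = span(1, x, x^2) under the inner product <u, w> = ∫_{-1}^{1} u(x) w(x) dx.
g(x) = x^2 + 19*x/5 - 3

The best approximation g ∈ W is the orthogonal projection of f onto W. Writing g = a_0 + a_1 x + a_2 x^2, the coefficients solve the normal equations G · a = b where
  G_{ij} = <φ_i, φ_j> and b_i = <f, φ_i>, with φ_0 = 1, φ_1 = x, φ_2 = x^2.
G =
  [2, 0, 2/3]
  [0, 2/3, 0]
  [2/3, 0, 2/5],
b = (-16/3, 38/15, -8/5).
Solving gives a_0 = -3, a_1 = 19/5, a_2 = 1, so
  g(x) = x^2 + 19*x/5 - 3.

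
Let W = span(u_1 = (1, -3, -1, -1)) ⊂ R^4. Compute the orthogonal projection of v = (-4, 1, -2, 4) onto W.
proj_W(v) = (-3/4, 9/4, 3/4, 3/4)

Set up U = [u_1 | ... | u_1] ∈ R^(4×1). The projector onto W = col(U) is P = U (U^T U)^(-1) U^T.
Compute U^T U =
  [12],
and U^T v = (-9).
Solve U^T U · c = U^T v for the coefficients: c = (-3/4). The projection is proj_W(v) = U c.
Check: (v - proj_W(v)) · u_1 = 0  (should be 0).
Result: proj_W(v) = (-3/4, 9/4, 3/4, 3/4).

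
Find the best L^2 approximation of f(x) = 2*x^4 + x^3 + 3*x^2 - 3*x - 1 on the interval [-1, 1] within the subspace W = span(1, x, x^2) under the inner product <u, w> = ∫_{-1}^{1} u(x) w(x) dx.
g(x) = 33*x^2/7 - 12*x/5 - 41/35

The best approximation g ∈ W is the orthogonal projection of f onto W. Writing g = a_0 + a_1 x + a_2 x^2, the coefficients solve the normal equations G · a = b where
  G_{ij} = <φ_i, φ_j> and b_i = <f, φ_i>, with φ_0 = 1, φ_1 = x, φ_2 = x^2.
G =
  [2, 0, 2/3]
  [0, 2/3, 0]
  [2/3, 0, 2/5],
b = (4/5, -8/5, 116/105).
Solving gives a_0 = -41/35, a_1 = -12/5, a_2 = 33/7, so
  g(x) = 33*x^2/7 - 12*x/5 - 41/35.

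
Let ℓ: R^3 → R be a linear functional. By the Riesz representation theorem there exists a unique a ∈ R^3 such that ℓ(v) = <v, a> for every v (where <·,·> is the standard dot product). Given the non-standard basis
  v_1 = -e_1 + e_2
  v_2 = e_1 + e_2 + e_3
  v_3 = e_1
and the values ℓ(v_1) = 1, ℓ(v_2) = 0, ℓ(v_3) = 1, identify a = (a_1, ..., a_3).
a = (1, 2, -3)

Write a = (a_1, ..., a_3) in the standard basis. For each basis vector v_i, ℓ(v_i) = <v_i, a> is a linear equation in the a_j's. Collect the n equations into a matrix system V a = ℓ, where row i of V is v_i (expressed in the standard basis). Since V is invertible (lower-triangular with 1s on the diagonal, up to permutation), solve by back-substitution:
  V =
[[-1, 1, 0],
 [1, 1, 1],
 [1, 0, 0]]
  V a = (1, 0, 1)
Solving gives a = (1, 2, -3).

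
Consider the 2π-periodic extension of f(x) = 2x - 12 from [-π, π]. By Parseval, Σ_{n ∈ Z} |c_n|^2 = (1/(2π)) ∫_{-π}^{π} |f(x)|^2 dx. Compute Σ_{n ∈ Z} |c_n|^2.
Σ |c_n|^2 = 4π^2/3 + 144

Expand and integrate term by term over [-π, π]:
  ∫ (2x)^2 dx = 4·(2π^3/3); ∫ 2·2·(-12)·x dx = 0 (odd integrand); ∫ (-12)^2 dx = 144·2π.
So (1/(2π)) ∫_{-π}^{π} (2x - 12)^2 dx = 4π^2/3 + 144 = 4π^2/3 + 144.
Parseval ⇒ Σ |c_n|^2 = 4π^2/3 + 144.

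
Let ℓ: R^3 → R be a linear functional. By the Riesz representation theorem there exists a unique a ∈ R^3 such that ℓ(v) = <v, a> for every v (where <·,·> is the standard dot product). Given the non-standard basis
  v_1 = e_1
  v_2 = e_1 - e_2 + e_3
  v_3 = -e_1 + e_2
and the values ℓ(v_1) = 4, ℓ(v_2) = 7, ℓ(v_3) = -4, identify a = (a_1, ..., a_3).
a = (4, 0, 3)

Write a = (a_1, ..., a_3) in the standard basis. For each basis vector v_i, ℓ(v_i) = <v_i, a> is a linear equation in the a_j's. Collect the n equations into a matrix system V a = ℓ, where row i of V is v_i (expressed in the standard basis). Since V is invertible (lower-triangular with 1s on the diagonal, up to permutation), solve by back-substitution:
  V =
[[1, 0, 0],
 [1, -1, 1],
 [-1, 1, 0]]
  V a = (4, 7, -4)
Solving gives a = (4, 0, 3).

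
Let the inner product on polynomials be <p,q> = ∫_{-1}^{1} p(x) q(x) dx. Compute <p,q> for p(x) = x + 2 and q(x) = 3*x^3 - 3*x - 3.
<p,q> = -64/5

Expand the product: p(x)·q(x) = 3*x^4 + 6*x^3 - 3*x^2 - 9*x - 6.
∫_{-1}^{1} of each monomial x^k gives [2/(k+1) if k even, 0 if k odd]. Integrating term-by-term (or equivalently evaluating the antiderivative F(x) = 3*x^5/5 + 3*x^4/2 - x^3 - 9*x^2/2 - 6*x at the endpoints):
  F(1) − F(−1) = -47/5 − (17/5) = -64/5.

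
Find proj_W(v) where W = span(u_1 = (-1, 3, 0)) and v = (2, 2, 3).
proj_W(v) = (-2/5, 6/5, 0)

Set up U = [u_1 | ... | u_1] ∈ R^(3×1). The projector onto W = col(U) is P = U (U^T U)^(-1) U^T.
Compute U^T U =
  [10],
and U^T v = (4).
Solve U^T U · c = U^T v for the coefficients: c = (2/5). The projection is proj_W(v) = U c.
Check: (v - proj_W(v)) · u_1 = 0  (should be 0).
Result: proj_W(v) = (-2/5, 6/5, 0).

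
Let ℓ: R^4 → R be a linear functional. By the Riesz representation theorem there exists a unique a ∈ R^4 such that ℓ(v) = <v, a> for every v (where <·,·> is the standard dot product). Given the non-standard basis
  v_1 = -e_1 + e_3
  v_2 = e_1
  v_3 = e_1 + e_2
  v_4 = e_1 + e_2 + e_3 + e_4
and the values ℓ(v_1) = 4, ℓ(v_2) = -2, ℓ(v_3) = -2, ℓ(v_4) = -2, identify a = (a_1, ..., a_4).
a = (-2, 0, 2, -2)

Write a = (a_1, ..., a_4) in the standard basis. For each basis vector v_i, ℓ(v_i) = <v_i, a> is a linear equation in the a_j's. Collect the n equations into a matrix system V a = ℓ, where row i of V is v_i (expressed in the standard basis). Since V is invertible (lower-triangular with 1s on the diagonal, up to permutation), solve by back-substitution:
  V =
[[-1, 0, 1, 0],
 [1, 0, 0, 0],
 [1, 1, 0, 0],
 [1, 1, 1, 1]]
  V a = (4, -2, -2, -2)
Solving gives a = (-2, 0, 2, -2).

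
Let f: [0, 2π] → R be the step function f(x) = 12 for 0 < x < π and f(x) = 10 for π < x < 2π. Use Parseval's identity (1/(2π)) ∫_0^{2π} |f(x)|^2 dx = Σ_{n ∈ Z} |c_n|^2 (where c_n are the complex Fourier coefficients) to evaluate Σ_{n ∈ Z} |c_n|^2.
Σ |c_n|^2 = 122

Parseval equates the L^2 energy of f (normalised by 1/(2π)) with the ℓ^2 sum of its Fourier coefficients: (1/(2π)) ∫_0^{2π} |f|^2 = Σ |c_n|^2.
Compute the left side: (1/(2π)) [∫_0^π 12^2 dx + ∫_π^{2π} 10^2 dx] = (1/(2π)) · (144π + 100π) = (144 + 100)/2 = 122.
So Σ_{n ∈ Z} |c_n|^2 = 122.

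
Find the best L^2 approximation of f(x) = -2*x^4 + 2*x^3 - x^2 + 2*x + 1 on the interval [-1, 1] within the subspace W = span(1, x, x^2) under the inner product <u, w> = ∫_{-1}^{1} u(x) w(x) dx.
g(x) = -19*x^2/7 + 16*x/5 + 41/35

The best approximation g ∈ W is the orthogonal projection of f onto W. Writing g = a_0 + a_1 x + a_2 x^2, the coefficients solve the normal equations G · a = b where
  G_{ij} = <φ_i, φ_j> and b_i = <f, φ_i>, with φ_0 = 1, φ_1 = x, φ_2 = x^2.
G =
  [2, 0, 2/3]
  [0, 2/3, 0]
  [2/3, 0, 2/5],
b = (8/15, 32/15, -32/105).
Solving gives a_0 = 41/35, a_1 = 16/5, a_2 = -19/7, so
  g(x) = -19*x^2/7 + 16*x/5 + 41/35.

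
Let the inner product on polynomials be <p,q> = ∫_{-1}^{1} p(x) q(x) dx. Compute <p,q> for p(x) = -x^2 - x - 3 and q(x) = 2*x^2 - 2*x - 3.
<p,q> = 248/15

Expand the product: p(x)·q(x) = -2*x^4 - x^2 + 9*x + 9.
∫_{-1}^{1} of each monomial x^k gives [2/(k+1) if k even, 0 if k odd]. Integrating term-by-term (or equivalently evaluating the antiderivative F(x) = -2*x^5/5 - x^3/3 + 9*x^2/2 + 9*x at the endpoints):
  F(1) − F(−1) = 383/30 − (-113/30) = 248/15.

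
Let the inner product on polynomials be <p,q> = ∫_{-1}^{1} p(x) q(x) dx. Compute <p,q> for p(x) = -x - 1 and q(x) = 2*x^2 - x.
<p,q> = -2/3

Expand the product: p(x)·q(x) = -2*x^3 - x^2 + x.
∫_{-1}^{1} of each monomial x^k gives [2/(k+1) if k even, 0 if k odd]. Integrating term-by-term (or equivalently evaluating the antiderivative F(x) = -x^4/2 - x^3/3 + x^2/2 at the endpoints):
  F(1) − F(−1) = -1/3 − (1/3) = -2/3.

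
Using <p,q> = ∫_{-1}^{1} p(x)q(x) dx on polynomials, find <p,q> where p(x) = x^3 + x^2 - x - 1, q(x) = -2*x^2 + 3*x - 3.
<p,q> = 56/15

Expand the product: p(x)·q(x) = -2*x^5 + x^4 + 2*x^3 - 4*x^2 + 3.
∫_{-1}^{1} of each monomial x^k gives [2/(k+1) if k even, 0 if k odd]. Integrating term-by-term (or equivalently evaluating the antiderivative F(x) = -x^6/3 + x^5/5 + x^4/2 - 4*x^3/3 + 3*x at the endpoints):
  F(1) − F(−1) = 61/30 − (-17/10) = 56/15.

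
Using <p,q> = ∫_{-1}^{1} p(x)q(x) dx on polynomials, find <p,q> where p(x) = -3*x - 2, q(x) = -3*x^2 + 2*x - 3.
<p,q> = 12

Expand the product: p(x)·q(x) = 9*x^3 + 5*x + 6.
∫_{-1}^{1} of each monomial x^k gives [2/(k+1) if k even, 0 if k odd]. Integrating term-by-term (or equivalently evaluating the antiderivative F(x) = 9*x^4/4 + 5*x^2/2 + 6*x at the endpoints):
  F(1) − F(−1) = 43/4 − (-5/4) = 12.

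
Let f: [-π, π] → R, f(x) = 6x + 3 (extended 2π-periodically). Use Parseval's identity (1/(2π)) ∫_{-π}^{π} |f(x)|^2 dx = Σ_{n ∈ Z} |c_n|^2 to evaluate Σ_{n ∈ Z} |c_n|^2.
Σ |c_n|^2 = 12π^2 + 9

Expand and integrate term by term over [-π, π]:
  ∫ (6x)^2 dx = 36·(2π^3/3); ∫ 2·6·(3)·x dx = 0 (odd integrand); ∫ 3^2 dx = 9·2π.
So (1/(2π)) ∫_{-π}^{π} (6x + 3)^2 dx = 36π^2/3 + 9 = 12π^2 + 9.
Parseval ⇒ Σ |c_n|^2 = 12π^2 + 9.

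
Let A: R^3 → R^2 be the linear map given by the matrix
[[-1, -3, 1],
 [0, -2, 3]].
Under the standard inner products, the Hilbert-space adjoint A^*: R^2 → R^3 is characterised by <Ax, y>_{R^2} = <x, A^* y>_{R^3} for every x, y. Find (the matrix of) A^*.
A^* = A^T =
[[-1, 0],
 [-3, -2],
 [1, 3]]

For real matrices with standard dot products, the defining identity <Ax, y> = <x, A^* y> gives (Ax)^T y = x^T (A^*) y, i.e. x^T A^T y = x^T (A^*) y. Since this holds for all x, y, we must have A^* = A^T. Therefore
A^* =
[[-1, 0],
 [-3, -2],
 [1, 3]].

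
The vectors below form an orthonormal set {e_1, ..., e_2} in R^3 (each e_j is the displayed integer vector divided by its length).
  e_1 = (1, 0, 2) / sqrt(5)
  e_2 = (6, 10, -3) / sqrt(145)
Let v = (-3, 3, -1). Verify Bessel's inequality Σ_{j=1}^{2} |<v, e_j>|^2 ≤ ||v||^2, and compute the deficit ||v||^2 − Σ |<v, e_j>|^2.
Σ |<v, e_j>|^2 = 190/29; ||v||^2 = 19; deficit = 361/29

Write each e_j = u_j / sqrt(<u_j, u_j>) where u_j is the displayed integer vector. Then <v, e_j> = <v, u_j> / sqrt(<u_j, u_j>), so |<v, e_j>|^2 = <v, u_j>^2 / <u_j, u_j>.
Coefficients: <v, e_1> = -5/sqrt(5), <v, e_2> = 15/sqrt(145).
Square and sum: Σ |<v, e_j>|^2 = 190/29.
Compute ||v||^2 = v·v = 19.
Deficit = 19 − 190/29 = 361/29 ≥ 0, confirming Bessel's inequality. (The deficit equals ||v − Σ <v,e_j> e_j||^2, the squared distance from v to span{e_j}.)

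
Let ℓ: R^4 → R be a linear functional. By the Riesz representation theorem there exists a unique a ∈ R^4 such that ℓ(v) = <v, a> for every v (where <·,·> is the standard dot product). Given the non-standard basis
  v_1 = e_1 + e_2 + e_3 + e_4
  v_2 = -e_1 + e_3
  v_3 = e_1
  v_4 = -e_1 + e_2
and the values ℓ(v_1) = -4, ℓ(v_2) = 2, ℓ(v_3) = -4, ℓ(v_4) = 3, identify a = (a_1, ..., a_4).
a = (-4, -1, -2, 3)

Write a = (a_1, ..., a_4) in the standard basis. For each basis vector v_i, ℓ(v_i) = <v_i, a> is a linear equation in the a_j's. Collect the n equations into a matrix system V a = ℓ, where row i of V is v_i (expressed in the standard basis). Since V is invertible (lower-triangular with 1s on the diagonal, up to permutation), solve by back-substitution:
  V =
[[1, 1, 1, 1],
 [-1, 0, 1, 0],
 [1, 0, 0, 0],
 [-1, 1, 0, 0]]
  V a = (-4, 2, -4, 3)
Solving gives a = (-4, -1, -2, 3).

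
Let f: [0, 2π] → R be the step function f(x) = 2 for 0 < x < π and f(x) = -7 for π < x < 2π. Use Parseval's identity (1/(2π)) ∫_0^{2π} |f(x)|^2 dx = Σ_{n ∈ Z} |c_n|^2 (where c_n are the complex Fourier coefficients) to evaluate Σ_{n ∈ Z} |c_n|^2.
Σ |c_n|^2 = 53/2

Parseval equates the L^2 energy of f (normalised by 1/(2π)) with the ℓ^2 sum of its Fourier coefficients: (1/(2π)) ∫_0^{2π} |f|^2 = Σ |c_n|^2.
Compute the left side: (1/(2π)) [∫_0^π 2^2 dx + ∫_π^{2π} (-7)^2 dx] = (1/(2π)) · (4π + 49π) = (4 + 49)/2 = 53/2.
So Σ_{n ∈ Z} |c_n|^2 = 53/2.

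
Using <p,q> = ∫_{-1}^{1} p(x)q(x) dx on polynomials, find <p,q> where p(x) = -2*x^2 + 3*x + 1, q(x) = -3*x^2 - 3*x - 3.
<p,q> = -38/5

Expand the product: p(x)·q(x) = 6*x^4 - 3*x^3 - 6*x^2 - 12*x - 3.
∫_{-1}^{1} of each monomial x^k gives [2/(k+1) if k even, 0 if k odd]. Integrating term-by-term (or equivalently evaluating the antiderivative F(x) = 6*x^5/5 - 3*x^4/4 - 2*x^3 - 6*x^2 - 3*x at the endpoints):
  F(1) − F(−1) = -211/20 − (-59/20) = -38/5.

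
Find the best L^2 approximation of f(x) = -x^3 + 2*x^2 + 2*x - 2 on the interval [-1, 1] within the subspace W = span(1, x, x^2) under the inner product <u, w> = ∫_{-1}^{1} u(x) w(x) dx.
g(x) = 2*x^2 + 7*x/5 - 2

The best approximation g ∈ W is the orthogonal projection of f onto W. Writing g = a_0 + a_1 x + a_2 x^2, the coefficients solve the normal equations G · a = b where
  G_{ij} = <φ_i, φ_j> and b_i = <f, φ_i>, with φ_0 = 1, φ_1 = x, φ_2 = x^2.
G =
  [2, 0, 2/3]
  [0, 2/3, 0]
  [2/3, 0, 2/5],
b = (-8/3, 14/15, -8/15).
Solving gives a_0 = -2, a_1 = 7/5, a_2 = 2, so
  g(x) = 2*x^2 + 7*x/5 - 2.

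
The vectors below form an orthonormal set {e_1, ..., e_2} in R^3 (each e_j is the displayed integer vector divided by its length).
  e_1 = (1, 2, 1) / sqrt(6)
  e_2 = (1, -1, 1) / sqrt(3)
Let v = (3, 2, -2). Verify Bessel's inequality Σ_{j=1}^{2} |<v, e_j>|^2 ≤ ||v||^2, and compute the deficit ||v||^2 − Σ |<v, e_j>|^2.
Σ |<v, e_j>|^2 = 9/2; ||v||^2 = 17; deficit = 25/2

Write each e_j = u_j / sqrt(<u_j, u_j>) where u_j is the displayed integer vector. Then <v, e_j> = <v, u_j> / sqrt(<u_j, u_j>), so |<v, e_j>|^2 = <v, u_j>^2 / <u_j, u_j>.
Coefficients: <v, e_1> = 5/sqrt(6), <v, e_2> = -1/sqrt(3).
Square and sum: Σ |<v, e_j>|^2 = 9/2.
Compute ||v||^2 = v·v = 17.
Deficit = 17 − 9/2 = 25/2 ≥ 0, confirming Bessel's inequality. (The deficit equals ||v − Σ <v,e_j> e_j||^2, the squared distance from v to span{e_j}.)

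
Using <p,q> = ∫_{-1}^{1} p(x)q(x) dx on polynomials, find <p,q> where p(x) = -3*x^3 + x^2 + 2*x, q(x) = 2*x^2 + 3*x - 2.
<p,q> = -2/15

Expand the product: p(x)·q(x) = -6*x^5 - 7*x^4 + 13*x^3 + 4*x^2 - 4*x.
∫_{-1}^{1} of each monomial x^k gives [2/(k+1) if k even, 0 if k odd]. Integrating term-by-term (or equivalently evaluating the antiderivative F(x) = -x^6 - 7*x^5/5 + 13*x^4/4 + 4*x^3/3 - 2*x^2 at the endpoints):
  F(1) − F(−1) = 11/60 − (19/60) = -2/15.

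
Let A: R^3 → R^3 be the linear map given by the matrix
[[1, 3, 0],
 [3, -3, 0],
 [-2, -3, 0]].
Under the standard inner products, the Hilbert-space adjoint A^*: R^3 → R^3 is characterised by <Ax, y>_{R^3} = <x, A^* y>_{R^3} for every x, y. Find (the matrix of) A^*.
A^* = A^T =
[[1, 3, -2],
 [3, -3, -3],
 [0, 0, 0]]

For real matrices with standard dot products, the defining identity <Ax, y> = <x, A^* y> gives (Ax)^T y = x^T (A^*) y, i.e. x^T A^T y = x^T (A^*) y. Since this holds for all x, y, we must have A^* = A^T. Therefore
A^* =
[[1, 3, -2],
 [3, -3, -3],
 [0, 0, 0]].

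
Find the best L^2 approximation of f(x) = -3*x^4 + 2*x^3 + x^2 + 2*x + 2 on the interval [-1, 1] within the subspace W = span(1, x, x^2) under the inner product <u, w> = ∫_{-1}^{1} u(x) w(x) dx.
g(x) = -11*x^2/7 + 16*x/5 + 79/35

The best approximation g ∈ W is the orthogonal projection of f onto W. Writing g = a_0 + a_1 x + a_2 x^2, the coefficients solve the normal equations G · a = b where
  G_{ij} = <φ_i, φ_j> and b_i = <f, φ_i>, with φ_0 = 1, φ_1 = x, φ_2 = x^2.
G =
  [2, 0, 2/3]
  [0, 2/3, 0]
  [2/3, 0, 2/5],
b = (52/15, 32/15, 92/105).
Solving gives a_0 = 79/35, a_1 = 16/5, a_2 = -11/7, so
  g(x) = -11*x^2/7 + 16*x/5 + 79/35.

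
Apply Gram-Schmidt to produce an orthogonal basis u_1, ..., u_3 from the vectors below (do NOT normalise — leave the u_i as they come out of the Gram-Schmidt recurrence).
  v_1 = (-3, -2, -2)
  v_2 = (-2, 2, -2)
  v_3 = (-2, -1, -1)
Orthogonal basis:
  u_1 = (-3, -2, -2)
  u_2 = (-16/17, 46/17, -22/17)
  u_3 = (-4/21, 1/21, 5/21)

Apply the Gram-Schmidt recurrence
  u_1 = v_1
  u_i = v_i − Σ_{j<i} ((v_i · u_j) / (u_j · u_j)) · u_j.

Step by step this gives:
  u_1 = (-3, -2, -2)
  u_2 = (-16/17, 46/17, -22/17)
  u_3 = (-4/21, 1/21, 5/21)

Orthogonality check:
  u_2 · u_1 = 0 (should be 0)
  u_3 · u_1 = 0 (should be 0)
  u_3 · u_2 = 0 (should be 0)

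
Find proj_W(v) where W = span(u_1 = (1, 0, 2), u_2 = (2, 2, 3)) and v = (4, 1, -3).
proj_W(v) = (0, 2, -1)

Set up U = [u_1 | ... | u_2] ∈ R^(3×2). The projector onto W = col(U) is P = U (U^T U)^(-1) U^T.
Compute U^T U =
  [5, 8]
  [8, 17],
and U^T v = (-2, 1).
Solve U^T U · c = U^T v for the coefficients: c = (-2, 1). The projection is proj_W(v) = U c.
Check: (v - proj_W(v)) · u_1 = 0  (should be 0).
Check: (v - proj_W(v)) · u_2 = 0  (should be 0).
Result: proj_W(v) = (0, 2, -1).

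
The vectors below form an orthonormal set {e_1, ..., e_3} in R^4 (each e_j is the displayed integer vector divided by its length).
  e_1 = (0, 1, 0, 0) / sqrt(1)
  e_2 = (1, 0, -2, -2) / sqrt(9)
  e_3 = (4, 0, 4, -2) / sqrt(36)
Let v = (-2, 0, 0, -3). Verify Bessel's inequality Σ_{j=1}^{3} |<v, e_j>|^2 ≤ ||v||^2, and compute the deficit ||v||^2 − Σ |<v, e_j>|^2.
Σ |<v, e_j>|^2 = 17/9; ||v||^2 = 13; deficit = 100/9

Write each e_j = u_j / sqrt(<u_j, u_j>) where u_j is the displayed integer vector. Then <v, e_j> = <v, u_j> / sqrt(<u_j, u_j>), so |<v, e_j>|^2 = <v, u_j>^2 / <u_j, u_j>.
Coefficients: <v, e_1> = 0/sqrt(1), <v, e_2> = 4/sqrt(9), <v, e_3> = -2/sqrt(36).
Square and sum: Σ |<v, e_j>|^2 = 17/9.
Compute ||v||^2 = v·v = 13.
Deficit = 13 − 17/9 = 100/9 ≥ 0, confirming Bessel's inequality. (The deficit equals ||v − Σ <v,e_j> e_j||^2, the squared distance from v to span{e_j}.)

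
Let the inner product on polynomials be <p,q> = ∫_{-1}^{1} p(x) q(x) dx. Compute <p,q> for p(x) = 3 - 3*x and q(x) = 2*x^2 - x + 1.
<p,q> = 12

Expand the product: p(x)·q(x) = -6*x^3 + 9*x^2 - 6*x + 3.
∫_{-1}^{1} of each monomial x^k gives [2/(k+1) if k even, 0 if k odd]. Integrating term-by-term (or equivalently evaluating the antiderivative F(x) = -3*x^4/2 + 3*x^3 - 3*x^2 + 3*x at the endpoints):
  F(1) − F(−1) = 3/2 − (-21/2) = 12.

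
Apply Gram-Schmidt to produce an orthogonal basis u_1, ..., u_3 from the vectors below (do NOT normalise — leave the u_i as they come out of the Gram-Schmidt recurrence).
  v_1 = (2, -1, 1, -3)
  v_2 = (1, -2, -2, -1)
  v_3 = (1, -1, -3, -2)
Orthogonal basis:
  u_1 = (2, -1, 1, -3)
  u_2 = (1/3, -5/3, -7/3, 0)
  u_3 = (-4/25, 6/5, -22/25, -4/5)

Apply the Gram-Schmidt recurrence
  u_1 = v_1
  u_i = v_i − Σ_{j<i} ((v_i · u_j) / (u_j · u_j)) · u_j.

Step by step this gives:
  u_1 = (2, -1, 1, -3)
  u_2 = (1/3, -5/3, -7/3, 0)
  u_3 = (-4/25, 6/5, -22/25, -4/5)

Orthogonality check:
  u_2 · u_1 = 0 (should be 0)
  u_3 · u_1 = 0 (should be 0)
  u_3 · u_2 = 0 (should be 0)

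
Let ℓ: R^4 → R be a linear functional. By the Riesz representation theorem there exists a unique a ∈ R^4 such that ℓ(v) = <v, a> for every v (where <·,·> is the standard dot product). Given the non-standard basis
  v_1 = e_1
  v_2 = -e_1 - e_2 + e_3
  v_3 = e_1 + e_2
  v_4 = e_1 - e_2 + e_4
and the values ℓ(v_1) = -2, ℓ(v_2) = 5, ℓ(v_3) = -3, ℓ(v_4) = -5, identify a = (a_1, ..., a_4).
a = (-2, -1, 2, -4)

Write a = (a_1, ..., a_4) in the standard basis. For each basis vector v_i, ℓ(v_i) = <v_i, a> is a linear equation in the a_j's. Collect the n equations into a matrix system V a = ℓ, where row i of V is v_i (expressed in the standard basis). Since V is invertible (lower-triangular with 1s on the diagonal, up to permutation), solve by back-substitution:
  V =
[[1, 0, 0, 0],
 [-1, -1, 1, 0],
 [1, 1, 0, 0],
 [1, -1, 0, 1]]
  V a = (-2, 5, -3, -5)
Solving gives a = (-2, -1, 2, -4).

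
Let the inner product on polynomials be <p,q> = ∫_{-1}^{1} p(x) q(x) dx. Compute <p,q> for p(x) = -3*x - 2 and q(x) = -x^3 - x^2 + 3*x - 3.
<p,q> = 128/15

Expand the product: p(x)·q(x) = 3*x^4 + 5*x^3 - 7*x^2 + 3*x + 6.
∫_{-1}^{1} of each monomial x^k gives [2/(k+1) if k even, 0 if k odd]. Integrating term-by-term (or equivalently evaluating the antiderivative F(x) = 3*x^5/5 + 5*x^4/4 - 7*x^3/3 + 3*x^2/2 + 6*x at the endpoints):
  F(1) − F(−1) = 421/60 − (-91/60) = 128/15.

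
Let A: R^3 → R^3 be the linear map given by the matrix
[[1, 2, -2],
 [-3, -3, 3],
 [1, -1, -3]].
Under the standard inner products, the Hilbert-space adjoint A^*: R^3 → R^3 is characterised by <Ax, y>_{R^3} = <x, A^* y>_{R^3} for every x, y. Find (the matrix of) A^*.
A^* = A^T =
[[1, -3, 1],
 [2, -3, -1],
 [-2, 3, -3]]

For real matrices with standard dot products, the defining identity <Ax, y> = <x, A^* y> gives (Ax)^T y = x^T (A^*) y, i.e. x^T A^T y = x^T (A^*) y. Since this holds for all x, y, we must have A^* = A^T. Therefore
A^* =
[[1, -3, 1],
 [2, -3, -1],
 [-2, 3, -3]].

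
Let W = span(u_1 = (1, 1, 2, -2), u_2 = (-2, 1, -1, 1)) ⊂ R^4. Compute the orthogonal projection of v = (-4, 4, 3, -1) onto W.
proj_W(v) = (-16/5, 24/5, 8/5, -8/5)

Set up U = [u_1 | ... | u_2] ∈ R^(4×2). The projector onto W = col(U) is P = U (U^T U)^(-1) U^T.
Compute U^T U =
  [10, -5]
  [-5, 7],
and U^T v = (8, 8).
Solve U^T U · c = U^T v for the coefficients: c = (32/15, 8/3). The projection is proj_W(v) = U c.
Check: (v - proj_W(v)) · u_1 = 0  (should be 0).
Check: (v - proj_W(v)) · u_2 = 0  (should be 0).
Result: proj_W(v) = (-16/5, 24/5, 8/5, -8/5).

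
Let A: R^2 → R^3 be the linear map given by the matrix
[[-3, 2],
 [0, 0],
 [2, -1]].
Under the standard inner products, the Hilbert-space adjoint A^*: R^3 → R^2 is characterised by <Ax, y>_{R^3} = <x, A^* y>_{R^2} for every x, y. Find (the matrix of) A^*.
A^* = A^T =
[[-3, 0, 2],
 [2, 0, -1]]

For real matrices with standard dot products, the defining identity <Ax, y> = <x, A^* y> gives (Ax)^T y = x^T (A^*) y, i.e. x^T A^T y = x^T (A^*) y. Since this holds for all x, y, we must have A^* = A^T. Therefore
A^* =
[[-3, 0, 2],
 [2, 0, -1]].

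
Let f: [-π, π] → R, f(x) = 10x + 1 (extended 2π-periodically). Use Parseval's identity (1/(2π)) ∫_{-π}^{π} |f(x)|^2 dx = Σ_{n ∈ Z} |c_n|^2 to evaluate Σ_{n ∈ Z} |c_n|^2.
Σ |c_n|^2 = 100π^2/3 + 1

Expand and integrate term by term over [-π, π]:
  ∫ (10x)^2 dx = 100·(2π^3/3); ∫ 2·10·(1)·x dx = 0 (odd integrand); ∫ 1^2 dx = 1·2π.
So (1/(2π)) ∫_{-π}^{π} (10x + 1)^2 dx = 100π^2/3 + 1 = 100π^2/3 + 1.
Parseval ⇒ Σ |c_n|^2 = 100π^2/3 + 1.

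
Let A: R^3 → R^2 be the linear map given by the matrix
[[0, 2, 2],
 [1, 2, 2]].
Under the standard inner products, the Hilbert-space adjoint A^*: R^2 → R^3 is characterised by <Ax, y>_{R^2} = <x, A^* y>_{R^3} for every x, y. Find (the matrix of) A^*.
A^* = A^T =
[[0, 1],
 [2, 2],
 [2, 2]]

For real matrices with standard dot products, the defining identity <Ax, y> = <x, A^* y> gives (Ax)^T y = x^T (A^*) y, i.e. x^T A^T y = x^T (A^*) y. Since this holds for all x, y, we must have A^* = A^T. Therefore
A^* =
[[0, 1],
 [2, 2],
 [2, 2]].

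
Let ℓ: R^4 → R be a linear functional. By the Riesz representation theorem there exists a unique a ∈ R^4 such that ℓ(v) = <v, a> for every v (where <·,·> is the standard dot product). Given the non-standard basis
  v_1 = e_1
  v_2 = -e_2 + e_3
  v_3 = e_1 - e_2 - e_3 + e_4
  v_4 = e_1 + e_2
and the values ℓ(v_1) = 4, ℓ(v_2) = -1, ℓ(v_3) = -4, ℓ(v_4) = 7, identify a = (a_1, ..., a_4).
a = (4, 3, 2, -3)

Write a = (a_1, ..., a_4) in the standard basis. For each basis vector v_i, ℓ(v_i) = <v_i, a> is a linear equation in the a_j's. Collect the n equations into a matrix system V a = ℓ, where row i of V is v_i (expressed in the standard basis). Since V is invertible (lower-triangular with 1s on the diagonal, up to permutation), solve by back-substitution:
  V =
[[1, 0, 0, 0],
 [0, -1, 1, 0],
 [1, -1, -1, 1],
 [1, 1, 0, 0]]
  V a = (4, -1, -4, 7)
Solving gives a = (4, 3, 2, -3).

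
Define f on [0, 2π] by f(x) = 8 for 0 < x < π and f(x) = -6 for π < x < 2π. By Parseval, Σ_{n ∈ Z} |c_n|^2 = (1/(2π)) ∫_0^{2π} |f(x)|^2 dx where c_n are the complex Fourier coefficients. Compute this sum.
Σ |c_n|^2 = 50

Parseval equates the L^2 energy of f (normalised by 1/(2π)) with the ℓ^2 sum of its Fourier coefficients: (1/(2π)) ∫_0^{2π} |f|^2 = Σ |c_n|^2.
Compute the left side: (1/(2π)) [∫_0^π 8^2 dx + ∫_π^{2π} (-6)^2 dx] = (1/(2π)) · (64π + 36π) = (64 + 36)/2 = 50.
So Σ_{n ∈ Z} |c_n|^2 = 50.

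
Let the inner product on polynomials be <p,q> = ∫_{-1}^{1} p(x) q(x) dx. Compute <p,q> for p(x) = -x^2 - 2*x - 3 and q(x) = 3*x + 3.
<p,q> = -24

Expand the product: p(x)·q(x) = -3*x^3 - 9*x^2 - 15*x - 9.
∫_{-1}^{1} of each monomial x^k gives [2/(k+1) if k even, 0 if k odd]. Integrating term-by-term (or equivalently evaluating the antiderivative F(x) = -3*x^4/4 - 3*x^3 - 15*x^2/2 - 9*x at the endpoints):
  F(1) − F(−1) = -81/4 − (15/4) = -24.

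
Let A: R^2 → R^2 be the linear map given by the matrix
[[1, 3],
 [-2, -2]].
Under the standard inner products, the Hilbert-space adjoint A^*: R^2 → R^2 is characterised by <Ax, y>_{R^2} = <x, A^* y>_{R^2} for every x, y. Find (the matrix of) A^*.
A^* = A^T =
[[1, -2],
 [3, -2]]

For real matrices with standard dot products, the defining identity <Ax, y> = <x, A^* y> gives (Ax)^T y = x^T (A^*) y, i.e. x^T A^T y = x^T (A^*) y. Since this holds for all x, y, we must have A^* = A^T. Therefore
A^* =
[[1, -2],
 [3, -2]].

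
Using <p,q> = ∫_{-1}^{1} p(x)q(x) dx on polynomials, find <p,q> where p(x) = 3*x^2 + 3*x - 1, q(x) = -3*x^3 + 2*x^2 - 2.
<p,q> = -38/15

Expand the product: p(x)·q(x) = -9*x^5 - 3*x^4 + 9*x^3 - 8*x^2 - 6*x + 2.
∫_{-1}^{1} of each monomial x^k gives [2/(k+1) if k even, 0 if k odd]. Integrating term-by-term (or equivalently evaluating the antiderivative F(x) = -3*x^6/2 - 3*x^5/5 + 9*x^4/4 - 8*x^3/3 - 3*x^2 + 2*x at the endpoints):
  F(1) − F(−1) = -211/60 − (-59/60) = -38/15.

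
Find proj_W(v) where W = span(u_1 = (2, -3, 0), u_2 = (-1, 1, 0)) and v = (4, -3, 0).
proj_W(v) = (4, -3, 0)

Set up U = [u_1 | ... | u_2] ∈ R^(3×2). The projector onto W = col(U) is P = U (U^T U)^(-1) U^T.
Compute U^T U =
  [13, -5]
  [-5, 2],
and U^T v = (17, -7).
Solve U^T U · c = U^T v for the coefficients: c = (-1, -6). The projection is proj_W(v) = U c.
Check: (v - proj_W(v)) · u_1 = 0  (should be 0).
Check: (v - proj_W(v)) · u_2 = 0  (should be 0).
Result: proj_W(v) = (4, -3, 0).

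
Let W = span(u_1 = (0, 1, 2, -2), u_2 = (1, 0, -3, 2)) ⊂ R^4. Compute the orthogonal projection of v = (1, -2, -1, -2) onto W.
proj_W(v) = (0, 0, 0, 0)

Set up U = [u_1 | ... | u_2] ∈ R^(4×2). The projector onto W = col(U) is P = U (U^T U)^(-1) U^T.
Compute U^T U =
  [9, -10]
  [-10, 14],
and U^T v = (0, 0).
Solve U^T U · c = U^T v for the coefficients: c = (0, 0). The projection is proj_W(v) = U c.
Check: (v - proj_W(v)) · u_1 = 0  (should be 0).
Check: (v - proj_W(v)) · u_2 = 0  (should be 0).
Result: proj_W(v) = (0, 0, 0, 0).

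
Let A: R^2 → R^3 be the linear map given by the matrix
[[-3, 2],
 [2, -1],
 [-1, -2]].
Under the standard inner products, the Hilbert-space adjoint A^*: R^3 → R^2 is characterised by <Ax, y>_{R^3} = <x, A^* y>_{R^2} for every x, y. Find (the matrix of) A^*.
A^* = A^T =
[[-3, 2, -1],
 [2, -1, -2]]

For real matrices with standard dot products, the defining identity <Ax, y> = <x, A^* y> gives (Ax)^T y = x^T (A^*) y, i.e. x^T A^T y = x^T (A^*) y. Since this holds for all x, y, we must have A^* = A^T. Therefore
A^* =
[[-3, 2, -1],
 [2, -1, -2]].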